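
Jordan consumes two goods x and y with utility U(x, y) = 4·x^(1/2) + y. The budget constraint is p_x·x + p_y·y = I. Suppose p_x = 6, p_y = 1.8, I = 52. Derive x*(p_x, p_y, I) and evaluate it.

x* = 0.36

Thus x* = (2·p_y/p_x)² — independent of I — with the rest of income spent on y.
Plugging in: x* = (2·1.8/6)² = 0.36.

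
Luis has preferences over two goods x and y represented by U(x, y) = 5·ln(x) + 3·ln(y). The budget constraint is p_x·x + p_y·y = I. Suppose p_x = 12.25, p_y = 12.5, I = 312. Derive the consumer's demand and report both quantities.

x* = 15.9184, y* = 9.36

The MRS is (5/3)·y/x. Set MRS = p_x/p_y.
Rearranging, p_y·y = (3/5)·p_x·x. Substituting into the budget gives p_x·x·(1 + (3/5)) = I.
Demand: x*(p_x,p_y,I) = 0.625·I/p_x and y* = 0.375·I/p_y.
At p_x=12.25, p_y=12.5, I=312: x* = 0.625·312/12.25 = 15.9184, y* = 9.36.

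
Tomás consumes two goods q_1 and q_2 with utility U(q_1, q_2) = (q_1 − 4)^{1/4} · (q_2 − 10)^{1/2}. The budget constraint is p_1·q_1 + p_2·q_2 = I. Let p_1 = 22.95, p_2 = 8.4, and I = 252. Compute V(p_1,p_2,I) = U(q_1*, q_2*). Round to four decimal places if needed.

MRS = (1/2)·(q_2−10)/(q_1−4). Tangency with p_1/p_2 gives q_2−10 = 2·(p_1/p_2)·(q_1−4).
After buying the subsistence bundle (4, 10), a share 1/3 of the remaining income goes to q_1: q_1* = 4 + 1/3·(I − 4p_1 − 10p_2)/p_1.
Discretionary income = 252 − 4·22.95 − 10·8.4 = 76.2; q_1* = 4 + 1/3·76.2/22.95 = 5.1068; q_2* = 10 + 2/3·76.2/8.4 = 16.0476.
Utility at the optimum: U(5.1068, 16.0476) = 2.5223.

V = 2.5223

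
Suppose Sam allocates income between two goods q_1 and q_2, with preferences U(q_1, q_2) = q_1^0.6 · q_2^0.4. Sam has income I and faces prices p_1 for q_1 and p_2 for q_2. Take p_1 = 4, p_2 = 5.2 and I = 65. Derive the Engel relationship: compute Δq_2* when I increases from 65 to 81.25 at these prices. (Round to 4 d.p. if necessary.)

Tangency: MRS = (3/2)·q_2/q_1 = p_1/p_2.
Rearranging, p_2·q_2 = (2/3)·p_1·q_1. Substituting into the budget gives p_1·q_1·(1 + (2/3)) = I.
Demand: q_1*(p_1,p_2,I) = 0.6·I/p_1 and q_2* = 0.4·I/p_2.
At p_1=4, p_2=5.2, I=65: q_2* = 0.4·65/5.2 = 5.
At I' = 81.25: q_2* = 6.25. Change: 6.25 − 5 = 1.25.

Δq_2* = 1.25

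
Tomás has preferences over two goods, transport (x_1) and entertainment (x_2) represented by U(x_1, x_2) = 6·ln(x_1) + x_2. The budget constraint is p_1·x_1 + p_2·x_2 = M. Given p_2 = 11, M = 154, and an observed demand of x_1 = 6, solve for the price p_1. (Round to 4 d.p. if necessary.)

p_1 = 11

Set MRS = p_1/p_2: (6/x_1)/1 = p_1/p_2.
So x_1*(p_1,p_2) = 6·p_2/p_1, independent of income; and x_2* = (M − 6·p_2)/p_2.
Set x_1* = 6 in the demand function and solve for p_1: p_1 = 11.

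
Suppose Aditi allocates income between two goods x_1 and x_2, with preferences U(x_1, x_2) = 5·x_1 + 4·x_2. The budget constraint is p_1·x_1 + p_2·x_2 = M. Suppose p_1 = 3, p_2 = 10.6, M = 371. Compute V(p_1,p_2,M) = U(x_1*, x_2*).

Perfect substitutes: compare marginal utility per dollar. 5/p_1 vs 4/p_2 → 1.6667 vs 0.3774.
x_1 gives more utility per dollar, so spend all income on x_1: x_1* = M/p_1, x_2* = 0.
Numerically: x_1* = 123.6667, x_2* = 0.
Utility at the optimum: U(123.6667, 0) = 618.3333.

V = 618.3333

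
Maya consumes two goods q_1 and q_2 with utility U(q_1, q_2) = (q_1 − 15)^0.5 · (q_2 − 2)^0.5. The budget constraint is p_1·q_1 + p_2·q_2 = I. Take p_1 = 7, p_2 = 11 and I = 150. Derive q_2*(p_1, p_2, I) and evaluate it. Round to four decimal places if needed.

q_2* = 3.0455

This is Cobb-Douglas in (q_1−15, q_2−2): tangency gives 0.5·p_2·(q_2−2) = 0.5·p_1·(q_1−15).
Substituting into the budget: q_1* = 15 + 0.5·(I − 15·p_1 − 2·p_2)/p_1, and q_2* = 2 + 0.5·(…)/p_2.
Discretionary income = 150 − 15·7 − 2·11 = 23; q_2* = 2 + 0.5·23/11 = 3.0455.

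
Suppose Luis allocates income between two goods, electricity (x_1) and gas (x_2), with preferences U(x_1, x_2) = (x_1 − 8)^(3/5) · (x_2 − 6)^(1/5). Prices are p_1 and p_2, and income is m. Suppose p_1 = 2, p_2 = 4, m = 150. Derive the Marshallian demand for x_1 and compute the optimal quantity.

Let x_1' = x_1−8, x_2' = x_2−6. MRS = 3·x_2'/x_1' = p_1/p_2.
After buying the subsistence bundle (8, 6), a share 0.75 of the remaining income goes to x_1: x_1* = 8 + 0.75·(m − 8p_1 − 6p_2)/p_1.
Discretionary income = 150 − 8·2 − 6·4 = 110; x_1* = 8 + 0.75·110/2 = 49.25.

x_1* = 49.25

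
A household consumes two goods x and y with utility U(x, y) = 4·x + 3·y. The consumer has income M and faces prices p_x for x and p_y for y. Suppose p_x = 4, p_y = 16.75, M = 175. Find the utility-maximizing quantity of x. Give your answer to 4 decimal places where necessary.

Perfect substitutes: compare marginal utility per dollar. 4/p_x vs 3/p_y → 1 vs 0.1791.
x gives more utility per dollar, so spend all income on x: x* = M/p_x, y* = 0.
Numerically: x* = 43.75, y* = 0.

x* = 43.75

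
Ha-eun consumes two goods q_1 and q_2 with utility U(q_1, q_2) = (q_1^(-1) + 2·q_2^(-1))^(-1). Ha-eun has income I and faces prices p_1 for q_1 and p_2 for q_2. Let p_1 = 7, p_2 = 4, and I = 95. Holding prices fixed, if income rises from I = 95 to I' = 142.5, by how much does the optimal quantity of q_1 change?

With the ratio pinned down, the budget gives q_1* = I/(p_1 + p_2·(q_2/q_1)) and q_2* = (q_2/q_1)·q_1*.
Numerically q_2/q_1 = 1.870829, so q_1* = 95/(7 + 4·1.870829) = 6.5593.
At I' = 142.5: q_1* = 9.8389. Change: 9.8389 − 6.5593 = 3.2796.

Δq_1* = 3.2796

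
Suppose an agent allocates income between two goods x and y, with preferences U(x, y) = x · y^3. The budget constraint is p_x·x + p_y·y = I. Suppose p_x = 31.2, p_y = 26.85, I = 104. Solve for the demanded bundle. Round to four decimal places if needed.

The MRS is (1/3)·y/x. Set MRS = p_x/p_y.
Rearranging, p_y·y = 3·p_x·x. Substituting into the budget gives p_x·x·(1 + 3) = I.
Demand: x*(p_x,p_y,I) = 0.25·I/p_x and y* = 0.75·I/p_y.
At p_x=31.2, p_y=26.85, I=104: x* = 0.25·104/31.2 = 0.8333, y* = 2.905.

x* = 0.8333, y* = 2.905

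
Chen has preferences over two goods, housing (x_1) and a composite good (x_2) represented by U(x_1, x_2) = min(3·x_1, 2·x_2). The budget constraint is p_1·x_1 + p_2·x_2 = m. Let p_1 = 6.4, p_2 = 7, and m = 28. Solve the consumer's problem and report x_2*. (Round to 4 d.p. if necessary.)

x_2* = 2.4852

Demand: x_1*(p_1,p_2,m) = 2·m/(2·p_1 + 3·p_2), x_2* = 3·m/(2·p_1 + 3·p_2).
Here 2·6.4 + 3·7 = 33.8, giving x_2* = 2.4852.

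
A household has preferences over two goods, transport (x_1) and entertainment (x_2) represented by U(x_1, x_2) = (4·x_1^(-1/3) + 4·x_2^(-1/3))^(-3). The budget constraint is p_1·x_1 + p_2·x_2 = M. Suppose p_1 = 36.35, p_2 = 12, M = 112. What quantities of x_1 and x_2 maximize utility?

x_1* = 1.7526, x_2* = 4.0243

Numerically x_2/x_1 = 2.296108, so x_1* = 112/(36.35 + 12·2.296108) = 1.7526 and x_2* = 2.296108·1.7526 = 4.0243.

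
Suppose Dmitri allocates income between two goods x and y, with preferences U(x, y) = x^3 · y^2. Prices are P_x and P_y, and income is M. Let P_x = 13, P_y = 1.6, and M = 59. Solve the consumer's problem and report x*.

x* = 2.7231

Tangency: MRS = (3/2)·y/x = P_x/P_y.
Rearranging, P_y·y = (2/3)·P_x·x. Substituting into the budget gives P_x·x·(1 + (2/3)) = M.
Demand: x*(P_x,P_y,M) = 0.6·M/P_x and y* = 0.4·M/P_y.
At P_x=13, P_y=1.6, M=59: x* = 0.6·59/13 = 2.7231.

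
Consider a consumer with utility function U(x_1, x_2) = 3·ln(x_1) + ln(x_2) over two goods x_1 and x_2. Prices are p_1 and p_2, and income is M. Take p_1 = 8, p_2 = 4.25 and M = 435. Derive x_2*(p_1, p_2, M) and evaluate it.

The MRS is 3·x_2/x_1. Set MRS = p_1/p_2.
Rearranging, p_2·x_2 = (1/3)·p_1·x_1. Substituting into the budget gives p_1·x_1·(1 + (1/3)) = M.
Demand: x_1*(p_1,p_2,M) = 0.75·M/p_1 and x_2* = 0.25·M/p_2.
At p_1=8, p_2=4.25, M=435: x_2* = 0.25·435/4.25 = 25.5882.

x_2* = 25.5882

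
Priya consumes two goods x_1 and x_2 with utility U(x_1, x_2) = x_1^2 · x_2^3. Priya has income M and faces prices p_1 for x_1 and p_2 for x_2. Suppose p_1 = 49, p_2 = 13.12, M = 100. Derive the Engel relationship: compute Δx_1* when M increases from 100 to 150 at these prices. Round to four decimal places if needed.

MU_x_1/MU_x_2 = (2·x_2)/(3·x_1); tangency sets this equal to p_1/p_2.
So 2·p_2·x_2 = 3·p_1·x_1; combined with the budget, a share 0.4 of income goes to x_1.
Demand: x_1*(p_1,p_2,M) = 0.4·M/p_1 and x_2* = 0.6·M/p_2.
At p_1=49, p_2=13.12, M=100: x_1* = 0.4·100/49 = 0.8163.
At M' = 150: x_1* = 1.2245. Change: 1.2245 − 0.8163 = 0.4082.

Δx_1* = 0.4082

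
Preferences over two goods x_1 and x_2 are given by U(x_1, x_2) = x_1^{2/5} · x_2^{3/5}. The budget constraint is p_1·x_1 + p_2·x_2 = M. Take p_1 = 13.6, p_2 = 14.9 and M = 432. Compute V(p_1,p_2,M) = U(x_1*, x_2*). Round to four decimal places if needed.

V = 15.3416

Tangency: MRS = (2/3)·x_2/x_1 = p_1/p_2.
Rearranging, p_2·x_2 = (3/2)·p_1·x_1. Substituting into the budget gives p_1·x_1·(1 + (3/2)) = M.
Demand: x_1*(p_1,p_2,M) = 0.4·M/p_1 and x_2* = 0.6·M/p_2.
At p_1=13.6, p_2=14.9, M=432: x_1* = 0.4·432/13.6 = 12.7059, x_2* = 17.396.
Utility at the optimum: U(12.7059, 17.396) = 15.3416.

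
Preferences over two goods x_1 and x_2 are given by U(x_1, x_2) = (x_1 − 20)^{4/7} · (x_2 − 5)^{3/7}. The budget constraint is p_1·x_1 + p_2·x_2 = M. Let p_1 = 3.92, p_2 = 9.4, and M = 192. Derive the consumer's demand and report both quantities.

x_1* = 29.7085, x_2* = 8.0365

Let x_1' = x_1−20, x_2' = x_2−5. MRS = (4/3)·x_2'/x_1' = p_1/p_2.
After buying the subsistence bundle (20, 5), a share 4/7 of the remaining income goes to x_1: x_1* = 20 + 4/7·(M − 20p_1 − 5p_2)/p_1.
Discretionary income = 192 − 20·3.92 − 5·9.4 = 66.6; x_1* = 20 + 4/7·66.6/3.92 = 29.7085; x_2* = 5 + 3/7·66.6/9.4 = 8.0365.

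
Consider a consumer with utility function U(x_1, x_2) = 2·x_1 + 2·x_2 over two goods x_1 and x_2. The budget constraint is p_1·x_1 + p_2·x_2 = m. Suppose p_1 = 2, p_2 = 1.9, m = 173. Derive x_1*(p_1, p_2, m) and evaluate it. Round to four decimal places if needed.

x_1* = 0

Numerically: x_1* = 0, x_2* = 91.0526.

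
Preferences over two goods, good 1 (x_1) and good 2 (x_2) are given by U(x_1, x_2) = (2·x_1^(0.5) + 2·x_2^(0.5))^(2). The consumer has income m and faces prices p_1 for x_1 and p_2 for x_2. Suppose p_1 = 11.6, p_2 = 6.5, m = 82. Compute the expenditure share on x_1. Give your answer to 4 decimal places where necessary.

MRS = MU_x_1/MU_x_2 = (x_2/x_1)^(0.5). Set equal to p_1/p_2.
Solve for the ratio: x_2/x_1 = [p_1/p_2]^(2).
With the ratio pinned down, the budget gives x_1* = m/(p_1 + p_2·(x_2/x_1)) and x_2* = (x_2/x_1)·x_1*.
Numerically x_2/x_1 = 3.184852, so x_1* = 82/(11.6 + 6.5·3.184852) = 2.5386 and x_2* = 3.184852·2.5386 = 8.085.
Expenditure on x_1: 11.6·2.5386 = 29.4475; share = 0.3591.

share on x_1 = 0.3591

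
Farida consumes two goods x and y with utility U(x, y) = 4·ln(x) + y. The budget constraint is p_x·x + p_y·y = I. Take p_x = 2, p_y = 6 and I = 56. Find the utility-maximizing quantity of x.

So x*(p_x,p_y) = 4·p_y/p_x, independent of income; and y* = (I − 4·p_y)/p_y.
At the given prices: x* = 4·6/2 = 12.

x* = 12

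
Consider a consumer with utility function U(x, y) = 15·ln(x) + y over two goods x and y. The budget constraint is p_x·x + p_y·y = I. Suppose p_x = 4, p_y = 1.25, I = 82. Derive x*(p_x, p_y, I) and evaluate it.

MU_x = 15/x, MU_y = 1. Tangency: 15/x = p_x/p_y.
So x*(p_x,p_y) = 15·p_y/p_x, independent of income; and y* = (I − 15·p_y)/p_y.
At the given prices: x* = 15·1.25/4 = 4.6875.

x* = 4.6875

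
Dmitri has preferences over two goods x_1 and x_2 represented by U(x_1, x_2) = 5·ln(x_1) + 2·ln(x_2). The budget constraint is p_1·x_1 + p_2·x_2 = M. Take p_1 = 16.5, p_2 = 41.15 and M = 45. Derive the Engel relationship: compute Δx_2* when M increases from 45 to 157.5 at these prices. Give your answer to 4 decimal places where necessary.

Tangency: MRS = (5/2)·x_2/x_1 = p_1/p_2.
So 5·p_2·x_2 = 2·p_1·x_1; combined with the budget, a share 5/7 of income goes to x_1.
Demand: x_1*(p_1,p_2,M) = 5/7·M/p_1 and x_2* = 2/7·M/p_2.
At p_1=16.5, p_2=41.15, M=45: x_2* = 2/7·45/41.15 = 0.3124.
At M' = 157.5: x_2* = 1.0936. Change: 1.0936 − 0.3124 = 0.7811.

Δx_2* = 0.7811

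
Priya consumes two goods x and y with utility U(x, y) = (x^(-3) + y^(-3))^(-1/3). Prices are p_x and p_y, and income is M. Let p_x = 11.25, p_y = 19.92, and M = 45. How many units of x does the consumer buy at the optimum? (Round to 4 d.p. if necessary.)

MRS = MU_x/MU_y = (y/x)^(4). Set equal to p_x/p_y.
Hence y/x = (p_x/p_y)^(1/(4)), i.e. raised to the 0.25 power.
With the ratio pinned down, the budget gives x* = M/(p_x + p_y·(y/x)) and y* = (y/x)·x*.
Numerically y/x = 0.866894, so x* = 45/(11.25 + 19.92·0.866894) = 1.5779.

x* = 1.5779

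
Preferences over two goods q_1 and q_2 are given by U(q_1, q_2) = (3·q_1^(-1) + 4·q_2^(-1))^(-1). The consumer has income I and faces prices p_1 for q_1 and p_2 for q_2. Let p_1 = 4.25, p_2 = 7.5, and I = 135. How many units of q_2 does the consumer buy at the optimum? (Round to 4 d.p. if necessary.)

q_2* = 10.8964

MRS = MU_q_1/MU_q_2 = (3/4)·(q_2/q_1)^(2). Set equal to p_1/p_2.
Hence q_2/q_1 = ((4/3)·p_1/p_2)^(1/(2)), i.e. raised to the 0.5 power.
With the ratio pinned down, the budget gives q_1* = I/(p_1 + p_2·(q_2/q_1)) and q_2* = (q_2/q_1)·q_1*.
Numerically q_2/q_1 = 0.869227, so q_1* = 135/(4.25 + 7.5·0.869227) = 12.5357 and q_2* = 0.869227·12.5357 = 10.8964.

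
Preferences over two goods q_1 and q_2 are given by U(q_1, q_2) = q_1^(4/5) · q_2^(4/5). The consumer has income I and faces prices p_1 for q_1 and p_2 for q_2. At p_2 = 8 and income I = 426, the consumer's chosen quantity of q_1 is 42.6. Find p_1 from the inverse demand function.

MU_q_1/MU_q_2 = (0.8·q_2)/(0.8·q_1); tangency sets this equal to p_1/p_2.
So 0.8·p_2·q_2 = 0.8·p_1·q_1; combined with the budget, a share 0.5 of income goes to q_1.
Demand: q_1*(p_1,p_2,I) = 0.5·I/p_1 and q_2* = 0.5·I/p_2.
Set q_1* = 42.6 in the demand function and solve for p_1: p_1 = 5.

p_1 = 5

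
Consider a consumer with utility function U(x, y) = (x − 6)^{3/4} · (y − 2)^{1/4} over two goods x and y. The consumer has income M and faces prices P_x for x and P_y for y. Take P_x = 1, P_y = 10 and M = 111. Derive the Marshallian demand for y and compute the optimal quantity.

This is Cobb-Douglas in (x−6, y−2): tangency gives 0.75·P_y·(y−2) = 0.25·P_x·(x−6).
After buying the subsistence bundle (6, 2), a share 0.75 of the remaining income goes to x: x* = 6 + 0.75·(M − 6P_x − 2P_y)/P_x.
Discretionary income = 111 − 6·1 − 2·10 = 85; y* = 2 + 0.25·85/10 = 4.125.

y* = 4.125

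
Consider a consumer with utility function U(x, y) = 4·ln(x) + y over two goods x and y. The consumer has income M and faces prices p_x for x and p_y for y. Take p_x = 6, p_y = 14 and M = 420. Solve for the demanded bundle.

MU_x = 4/x, MU_y = 1. Tangency: 4/x = p_x/p_y.
So x*(p_x,p_y) = 4·p_y/p_x, independent of income; and y* = (M − 4·p_y)/p_y.
At the given prices: x* = 4·14/6 = 9.3333, and y* = 26.

x* = 9.3333, y* = 26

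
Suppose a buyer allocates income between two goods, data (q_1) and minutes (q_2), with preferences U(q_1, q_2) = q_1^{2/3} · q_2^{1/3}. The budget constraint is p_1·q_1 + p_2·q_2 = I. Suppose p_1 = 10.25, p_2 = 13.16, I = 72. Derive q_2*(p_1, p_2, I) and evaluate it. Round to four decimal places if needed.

q_2* = 1.8237

MU_q_1/MU_q_2 = (2/3·q_2)/(1/3·q_1); tangency sets this equal to p_1/p_2.
So 2/3·p_2·q_2 = 1/3·p_1·q_1; combined with the budget, a share 2/3 of income goes to q_1.
Demand: q_1*(p_1,p_2,I) = 2/3·I/p_1 and q_2* = 1/3·I/p_2.
At p_1=10.25, p_2=13.16, I=72: q_2* = 1/3·72/13.16 = 1.8237.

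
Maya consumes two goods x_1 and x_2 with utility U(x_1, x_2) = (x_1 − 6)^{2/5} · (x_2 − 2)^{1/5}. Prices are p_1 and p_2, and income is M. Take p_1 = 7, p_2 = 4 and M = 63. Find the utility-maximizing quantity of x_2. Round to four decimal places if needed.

x_2* = 3.0833

After buying the subsistence bundle (6, 2), a share 2/3 of the remaining income goes to x_1: x_1* = 6 + 2/3·(M − 6p_1 − 2p_2)/p_1.
Discretionary income = 63 − 6·7 − 2·4 = 13; x_2* = 2 + 1/3·13/4 = 3.0833.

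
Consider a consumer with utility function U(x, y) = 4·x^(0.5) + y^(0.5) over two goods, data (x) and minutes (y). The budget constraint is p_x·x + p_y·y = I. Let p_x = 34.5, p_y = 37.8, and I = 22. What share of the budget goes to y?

share on y = 0.054

With the ratio pinned down, the budget gives x* = I/(p_x + p_y·(y/x)) and y* = (y/x)·x*.
Numerically y/x = 0.052064, so x* = 22/(34.5 + 37.8·0.052064) = 0.6033 and y* = 0.052064·0.6033 = 0.0314.
Expenditure on y: 37.8·0.0314 = 1.1872; share = 0.054.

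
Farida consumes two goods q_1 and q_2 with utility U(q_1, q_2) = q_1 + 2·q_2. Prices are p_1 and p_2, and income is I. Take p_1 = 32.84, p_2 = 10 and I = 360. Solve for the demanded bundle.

q_1* = 0, q_2* = 36

Numerically: q_1* = 0, q_2* = 36.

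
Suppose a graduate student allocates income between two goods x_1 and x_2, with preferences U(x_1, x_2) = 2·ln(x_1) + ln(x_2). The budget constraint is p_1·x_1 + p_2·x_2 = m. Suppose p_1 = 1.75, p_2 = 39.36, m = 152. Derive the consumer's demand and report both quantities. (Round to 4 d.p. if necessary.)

Tangency: MRS = 2·x_2/x_1 = p_1/p_2.
Rearranging, p_2·x_2 = (1/2)·p_1·x_1. Substituting into the budget gives p_1·x_1·(1 + (1/2)) = m.
Demand: x_1*(p_1,p_2,m) = 2/3·m/p_1 and x_2* = 1/3·m/p_2.
At p_1=1.75, p_2=39.36, m=152: x_1* = 2/3·152/1.75 = 57.9048, x_2* = 1.2873.

x_1* = 57.9048, x_2* = 1.2873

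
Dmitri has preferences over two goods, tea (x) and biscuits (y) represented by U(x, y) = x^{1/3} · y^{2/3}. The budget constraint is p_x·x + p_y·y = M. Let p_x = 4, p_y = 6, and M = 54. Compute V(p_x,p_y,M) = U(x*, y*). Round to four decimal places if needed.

Tangency: MRS = (1/2)·y/x = p_x/p_y.
So 1/3·p_y·y = 2/3·p_x·x; combined with the budget, a share 1/3 of income goes to x.
Demand: x*(p_x,p_y,M) = 1/3·M/p_x and y* = 2/3·M/p_y.
At p_x=4, p_y=6, M=54: x* = 1/3·54/4 = 4.5, y* = 6.
Utility at the optimum: U(4.5, 6) = 5.4514.

V = 5.4514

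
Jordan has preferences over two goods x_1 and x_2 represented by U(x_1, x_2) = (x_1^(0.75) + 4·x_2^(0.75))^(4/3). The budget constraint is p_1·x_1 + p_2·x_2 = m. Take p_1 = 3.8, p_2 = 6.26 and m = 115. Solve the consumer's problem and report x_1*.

x_1* = 0.5194

MRS = MU_x_1/MU_x_2 = (1/4)·(x_2/x_1)^(0.25). Set equal to p_1/p_2.
Solve for the ratio: x_2/x_1 = [4·p_1/p_2]^(4).
Substitute x_2 = (x_2/x_1)·x_1 into the budget: x_1* = m/(p_1 + p_2·(x_2/x_1)).
Numerically x_2/x_1 = 34.75978, so x_1* = 115/(3.8 + 6.26·34.75978) = 0.5194.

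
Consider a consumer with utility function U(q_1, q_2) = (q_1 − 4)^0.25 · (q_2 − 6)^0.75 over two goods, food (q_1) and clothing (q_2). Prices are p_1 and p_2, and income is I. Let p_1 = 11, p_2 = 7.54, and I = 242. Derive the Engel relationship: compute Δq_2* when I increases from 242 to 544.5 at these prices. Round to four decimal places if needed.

This is Cobb-Douglas in (q_1−4, q_2−6): tangency gives 0.25·p_2·(q_2−6) = 0.75·p_1·(q_1−4).
After buying the subsistence bundle (4, 6), a share 0.25 of the remaining income goes to q_1: q_1* = 4 + 0.25·(I − 4p_1 − 6p_2)/p_1.
Discretionary income = 242 − 4·11 − 6·7.54 = 152.76; q_2* = 6 + 0.75·152.76/7.54 = 21.195.
At I' = 544.5: q_2* = 51.2845. Change: 51.2845 − 21.195 = 30.0895.

Δq_2* = 30.0895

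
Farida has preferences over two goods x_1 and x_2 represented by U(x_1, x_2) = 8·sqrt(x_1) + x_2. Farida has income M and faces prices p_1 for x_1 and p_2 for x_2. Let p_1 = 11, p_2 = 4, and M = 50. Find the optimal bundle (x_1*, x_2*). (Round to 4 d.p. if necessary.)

x_1* = 2.1157, x_2* = 6.6818

Thus x_1* = (4·p_2/p_1)² — independent of M — with the rest of income spent on x_2.
Plugging in: x_1* = (4·4/11)² = 2.1157, x_2* = 6.6818.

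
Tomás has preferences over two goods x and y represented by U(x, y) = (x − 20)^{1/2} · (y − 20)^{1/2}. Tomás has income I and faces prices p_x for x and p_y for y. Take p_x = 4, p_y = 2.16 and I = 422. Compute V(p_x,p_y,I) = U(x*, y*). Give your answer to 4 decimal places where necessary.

V = 50.8269

This is Cobb-Douglas in (x−20, y−20): tangency gives 0.5·p_y·(y−20) = 0.5·p_x·(x−20).
After buying the subsistence bundle (20, 20), a share 0.5 of the remaining income goes to x: x* = 20 + 0.5·(I − 20p_x − 20p_y)/p_x.
Discretionary income = 422 − 20·4 − 20·2.16 = 298.8; x* = 20 + 0.5·298.8/4 = 57.35; y* = 20 + 0.5·298.8/2.16 = 89.1667.
Utility at the optimum: U(57.35, 89.1667) = 50.8269.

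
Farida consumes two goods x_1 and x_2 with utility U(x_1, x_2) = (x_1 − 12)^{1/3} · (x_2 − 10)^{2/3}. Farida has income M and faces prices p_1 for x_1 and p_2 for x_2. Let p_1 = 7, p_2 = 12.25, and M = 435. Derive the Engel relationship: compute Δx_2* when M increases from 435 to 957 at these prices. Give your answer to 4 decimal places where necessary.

MRS = (1/2)·(x_2−10)/(x_1−12). Tangency with p_1/p_2 gives x_2−10 = 2·(p_1/p_2)·(x_1−12).
Substituting into the budget: x_1* = 12 + 1/3·(M − 12·p_1 − 10·p_2)/p_1, and x_2* = 10 + 2/3·(…)/p_2.
Discretionary income = 435 − 12·7 − 10·12.25 = 228.5; x_2* = 10 + 2/3·228.5/12.25 = 22.4354.
At M' = 957: x_2* = 50.8435. Change: 50.8435 − 22.4354 = 28.4082.

Δx_2* = 28.4082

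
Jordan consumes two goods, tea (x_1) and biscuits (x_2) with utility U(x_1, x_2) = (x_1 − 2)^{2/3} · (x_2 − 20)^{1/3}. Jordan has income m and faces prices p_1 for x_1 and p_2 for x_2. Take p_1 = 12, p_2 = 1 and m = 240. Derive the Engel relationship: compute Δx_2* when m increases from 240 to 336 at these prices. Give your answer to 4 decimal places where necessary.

Δx_2* = 32

This is Cobb-Douglas in (x_1−2, x_2−20): tangency gives 2/3·p_2·(x_2−20) = 1/3·p_1·(x_1−2).
After buying the subsistence bundle (2, 20), a share 2/3 of the remaining income goes to x_1: x_1* = 2 + 2/3·(m − 2p_1 − 20p_2)/p_1.
Discretionary income = 240 − 2·12 − 20·1 = 196; x_2* = 20 + 1/3·196/1 = 85.3333.
At m' = 336: x_2* = 117.3333. Change: 117.3333 − 85.3333 = 32.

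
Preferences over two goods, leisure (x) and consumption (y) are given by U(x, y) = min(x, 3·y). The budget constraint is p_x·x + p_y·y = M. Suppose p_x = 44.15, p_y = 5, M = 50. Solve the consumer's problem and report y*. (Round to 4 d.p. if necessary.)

y* = 0.3638

Leontief preferences: the optimum is at the kink where x/3 = y/1, i.e. y = (1/3)·x.
Budget: p_x·x + p_y·(1/3)·x = M, so (3·p_x + p_y)·x = 3·M.
Demand: x*(p_x,p_y,M) = 3·M/(3·p_x + p_y), y* = M/(3·p_x + p_y).
Here 3·44.15 + 5 = 137.45, giving y* = 0.3638.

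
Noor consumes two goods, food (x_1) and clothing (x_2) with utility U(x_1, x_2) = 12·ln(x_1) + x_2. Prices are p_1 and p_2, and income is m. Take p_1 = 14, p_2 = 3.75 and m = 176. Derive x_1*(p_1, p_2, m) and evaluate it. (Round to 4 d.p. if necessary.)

x_1* = 3.2143

MU_x_1 = 12/x_1, MU_x_2 = 1. Tangency: 12/x_1 = p_1/p_2.
So x_1*(p_1,p_2) = 12·p_2/p_1, independent of income; and x_2* = (m − 12·p_2)/p_2.
At the given prices: x_1* = 12·3.75/14 = 3.2143.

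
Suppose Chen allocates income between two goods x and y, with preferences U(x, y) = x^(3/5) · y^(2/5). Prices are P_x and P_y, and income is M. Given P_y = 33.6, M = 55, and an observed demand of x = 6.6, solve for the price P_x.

P_x = 5

The MRS is (3/2)·y/x. Set MRS = P_x/P_y.
So 0.6·P_y·y = 0.4·P_x·x; combined with the budget, a share 0.6 of income goes to x.
Demand: x*(P_x,P_y,M) = 0.6·M/P_x and y* = 0.4·M/P_y.
Set x* = 6.6 in the demand function and solve for P_x: P_x = 5.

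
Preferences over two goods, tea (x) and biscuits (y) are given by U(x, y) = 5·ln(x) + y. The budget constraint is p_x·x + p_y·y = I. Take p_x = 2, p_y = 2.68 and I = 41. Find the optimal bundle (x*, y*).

x* = 6.7, y* = 10.2985

Set MRS = p_x/p_y: (5/x)/1 = p_x/p_y.
So x*(p_x,p_y) = 5·p_y/p_x, independent of income; and y* = (I − 5·p_y)/p_y.
At the given prices: x* = 5·2.68/2 = 6.7, and y* = 10.2985.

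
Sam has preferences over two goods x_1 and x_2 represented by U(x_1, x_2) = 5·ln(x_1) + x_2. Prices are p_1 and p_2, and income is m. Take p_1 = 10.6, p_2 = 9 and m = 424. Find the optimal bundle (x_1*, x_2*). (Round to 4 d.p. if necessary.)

Set MRS = p_1/p_2: (5/x_1)/1 = p_1/p_2.
So x_1*(p_1,p_2) = 5·p_2/p_1, independent of income; and x_2* = (m − 5·p_2)/p_2.
At the given prices: x_1* = 5·9/10.6 = 4.2453, and x_2* = 42.1111.

x_1* = 4.2453, x_2* = 42.1111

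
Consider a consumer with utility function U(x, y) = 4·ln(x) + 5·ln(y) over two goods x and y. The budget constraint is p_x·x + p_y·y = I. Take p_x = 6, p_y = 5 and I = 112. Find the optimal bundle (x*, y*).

x* = 8.2963, y* = 12.4444

The MRS is (4/5)·y/x. Set MRS = p_x/p_y.
Rearranging, p_y·y = (5/4)·p_x·x. Substituting into the budget gives p_x·x·(1 + (5/4)) = I.
Demand: x*(p_x,p_y,I) = 4/9·I/p_x and y* = 5/9·I/p_y.
At p_x=6, p_y=5, I=112: x* = 4/9·112/6 = 8.2963, y* = 12.4444.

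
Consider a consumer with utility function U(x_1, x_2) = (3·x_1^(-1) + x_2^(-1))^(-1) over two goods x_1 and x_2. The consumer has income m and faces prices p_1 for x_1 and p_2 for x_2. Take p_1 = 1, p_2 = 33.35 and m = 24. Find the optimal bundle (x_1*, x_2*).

x_1* = 5.5374, x_2* = 0.5536

MRS = MU_x_1/MU_x_2 = 3·(x_2/x_1)^(2). Set equal to p_1/p_2.
Hence x_2/x_1 = ((1/3)·p_1/p_2)^(1/(2)), i.e. raised to the 0.5 power.
Substitute x_2 = (x_2/x_1)·x_1 into the budget: x_1* = m/(p_1 + p_2·(x_2/x_1)).
Numerically x_2/x_1 = 0.099975, so x_1* = 24/(1 + 33.35·0.099975) = 5.5374 and x_2* = 0.099975·5.5374 = 0.5536.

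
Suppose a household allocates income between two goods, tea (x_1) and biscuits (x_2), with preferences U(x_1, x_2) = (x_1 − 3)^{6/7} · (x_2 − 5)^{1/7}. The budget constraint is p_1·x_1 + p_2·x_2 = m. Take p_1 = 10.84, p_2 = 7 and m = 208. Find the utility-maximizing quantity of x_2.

x_2* = 7.8669

Let x_1' = x_1−3, x_2' = x_2−5. MRS = 6·x_2'/x_1' = p_1/p_2.
Substituting into the budget: x_1* = 3 + 6/7·(m − 3·p_1 − 5·p_2)/p_1, and x_2* = 5 + 1/7·(…)/p_2.
Discretionary income = 208 − 3·10.84 − 5·7 = 140.48; x_2* = 5 + 1/7·140.48/7 = 7.8669.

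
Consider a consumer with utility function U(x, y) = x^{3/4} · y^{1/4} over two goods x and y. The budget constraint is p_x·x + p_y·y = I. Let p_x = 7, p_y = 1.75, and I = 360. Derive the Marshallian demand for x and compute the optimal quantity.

MU_x/MU_y = (0.75·y)/(0.25·x); tangency sets this equal to p_x/p_y.
Rearranging, p_y·y = (1/3)·p_x·x. Substituting into the budget gives p_x·x·(1 + (1/3)) = I.
Demand: x*(p_x,p_y,I) = 0.75·I/p_x and y* = 0.25·I/p_y.
At p_x=7, p_y=1.75, I=360: x* = 0.75·360/7 = 38.5714.

x* = 38.5714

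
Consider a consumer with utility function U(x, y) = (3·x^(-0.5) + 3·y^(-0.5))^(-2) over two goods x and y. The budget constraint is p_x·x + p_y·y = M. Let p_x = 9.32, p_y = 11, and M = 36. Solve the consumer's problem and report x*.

x* = 1.878

MRS = MU_x/MU_y = (y/x)^(1.5). Set equal to p_x/p_y.
Hence y/x = (p_x/p_y)^(1/(1.5)), i.e. raised to the 2/3 power.
With the ratio pinned down, the budget gives x* = M/(p_x + p_y·(y/x)) and y* = (y/x)·x*.
Numerically y/x = 0.895397, so x* = 36/(9.32 + 11·0.895397) = 1.878.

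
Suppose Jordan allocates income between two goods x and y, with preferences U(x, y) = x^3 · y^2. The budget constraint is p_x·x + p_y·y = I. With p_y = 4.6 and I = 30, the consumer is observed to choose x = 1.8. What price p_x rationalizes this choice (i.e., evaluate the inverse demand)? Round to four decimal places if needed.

Tangency: MRS = (3/2)·y/x = p_x/p_y.
Rearranging, p_y·y = (2/3)·p_x·x. Substituting into the budget gives p_x·x·(1 + (2/3)) = I.
Demand: x*(p_x,p_y,I) = 0.6·I/p_x and y* = 0.4·I/p_y.
Set x* = 1.8 in the demand function and solve for p_x: p_x = 10.

p_x = 10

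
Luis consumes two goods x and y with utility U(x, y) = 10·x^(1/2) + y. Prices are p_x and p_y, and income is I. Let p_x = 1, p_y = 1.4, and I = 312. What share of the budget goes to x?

Utility is quasi-linear in y; the FOC for x is 5/√x = p_x/p_y.
Solve: √x = 5·p_y/p_x, so x*(p_x,p_y) = (5·p_y/p_x)², and y* = (I − p_x·x*)/p_y.
Plugging in: x* = (5·1.4/1)² = 49, y* = 187.8571.
Expenditure on x: 1·49 = 49; share = 0.1571.

share on x = 0.1571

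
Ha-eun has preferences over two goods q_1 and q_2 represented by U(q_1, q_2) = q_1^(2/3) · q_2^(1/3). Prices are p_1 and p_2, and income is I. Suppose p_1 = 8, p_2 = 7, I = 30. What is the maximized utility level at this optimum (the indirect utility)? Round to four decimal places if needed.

V = 2.0746

Tangency: MRS = 2·q_2/q_1 = p_1/p_2.
So 2/3·p_2·q_2 = 1/3·p_1·q_1; combined with the budget, a share 2/3 of income goes to q_1.
Demand: q_1*(p_1,p_2,I) = 2/3·I/p_1 and q_2* = 1/3·I/p_2.
At p_1=8, p_2=7, I=30: q_1* = 2/3·30/8 = 2.5, q_2* = 1.4286.
Utility at the optimum: U(2.5, 1.4286) = 2.0746.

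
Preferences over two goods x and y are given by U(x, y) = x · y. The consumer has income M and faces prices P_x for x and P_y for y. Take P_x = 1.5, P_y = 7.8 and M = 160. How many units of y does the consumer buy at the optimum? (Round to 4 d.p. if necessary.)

MU_x/MU_y = (y)/(x); tangency sets this equal to P_x/P_y.
So P_y·y = P_x·x; combined with the budget, a share 0.5 of income goes to x.
Demand: x*(P_x,P_y,M) = 0.5·M/P_x and y* = 0.5·M/P_y.
At P_x=1.5, P_y=7.8, M=160: y* = 0.5·160/7.8 = 10.2564.

y* = 10.2564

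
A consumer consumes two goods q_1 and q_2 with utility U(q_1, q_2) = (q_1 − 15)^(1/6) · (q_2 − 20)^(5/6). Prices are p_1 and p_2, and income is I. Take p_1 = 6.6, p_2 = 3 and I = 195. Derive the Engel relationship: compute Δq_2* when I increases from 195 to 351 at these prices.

MRS = (1/5)·(q_2−20)/(q_1−15). Tangency with p_1/p_2 gives q_2−20 = 5·(p_1/p_2)·(q_1−15).
Substituting into the budget: q_1* = 15 + 1/6·(I − 15·p_1 − 20·p_2)/p_1, and q_2* = 20 + 5/6·(…)/p_2.
Discretionary income = 195 − 15·6.6 − 20·3 = 36; q_2* = 20 + 5/6·36/3 = 30.
At I' = 351: q_2* = 73.3333. Change: 73.3333 − 30 = 43.3333.

Δq_2* = 43.3333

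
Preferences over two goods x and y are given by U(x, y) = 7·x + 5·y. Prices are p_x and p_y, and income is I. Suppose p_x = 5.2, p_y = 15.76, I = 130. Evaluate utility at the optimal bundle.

Perfect substitutes: compare marginal utility per dollar. 7/p_x vs 5/p_y → 1.3462 vs 0.3173.
x gives more utility per dollar, so spend all income on x: x* = I/p_x, y* = 0.
Numerically: x* = 25, y* = 0.
Utility at the optimum: U(25, 0) = 175.

V = 175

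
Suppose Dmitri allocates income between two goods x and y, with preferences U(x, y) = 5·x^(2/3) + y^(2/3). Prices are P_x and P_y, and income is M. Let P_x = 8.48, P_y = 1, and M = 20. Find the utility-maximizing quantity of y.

MU_x ∝ 5·x^(-1/3), MU_y ∝ y^(-1/3), so MRS = 5·(y/x)^(1/3) = P_x/P_y.
Hence y/x = ((1/5)·P_x/P_y)^(1/(1/3)), i.e. raised to the 3 power.
With the ratio pinned down, the budget gives x* = M/(P_x + P_y·(y/x)) and y* = (y/x)·x*.
Numerically y/x = 4.878402, so x* = 20/(8.48 + 1·4.878402) = 1.4972 and y* = 4.878402·1.4972 = 7.3039.

y* = 7.3039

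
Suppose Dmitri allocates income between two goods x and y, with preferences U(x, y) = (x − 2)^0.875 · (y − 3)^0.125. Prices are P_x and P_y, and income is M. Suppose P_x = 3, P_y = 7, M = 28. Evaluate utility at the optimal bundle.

Discretionary income = 28 − 2·3 − 3·7 = 1; x* = 2 + 0.875·1/3 = 2.2917; y* = 3 + 0.125·1/7 = 3.0179.
Utility at the optimum: U(2.2917, 3.0179) = 0.2057.

V = 0.2057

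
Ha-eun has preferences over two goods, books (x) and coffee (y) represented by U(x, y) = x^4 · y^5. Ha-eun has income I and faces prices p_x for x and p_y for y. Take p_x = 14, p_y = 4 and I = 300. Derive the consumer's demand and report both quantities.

MU_x/MU_y = (4·y)/(5·x); tangency sets this equal to p_x/p_y.
So 4·p_y·y = 5·p_x·x; combined with the budget, a share 4/9 of income goes to x.
Demand: x*(p_x,p_y,I) = 4/9·I/p_x and y* = 5/9·I/p_y.
At p_x=14, p_y=4, I=300: x* = 4/9·300/14 = 9.5238, y* = 41.6667.

x* = 9.5238, y* = 41.6667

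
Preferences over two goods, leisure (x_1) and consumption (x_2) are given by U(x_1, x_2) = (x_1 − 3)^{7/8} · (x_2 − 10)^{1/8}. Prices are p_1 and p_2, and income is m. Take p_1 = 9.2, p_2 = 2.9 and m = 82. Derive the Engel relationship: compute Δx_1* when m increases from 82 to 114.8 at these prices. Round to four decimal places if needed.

Let x_1' = x_1−3, x_2' = x_2−10. MRS = 7·x_2'/x_1' = p_1/p_2.
After buying the subsistence bundle (3, 10), a share 0.875 of the remaining income goes to x_1: x_1* = 3 + 0.875·(m − 3p_1 − 10p_2)/p_1.
Discretionary income = 82 − 3·9.2 − 10·2.9 = 25.4; x_1* = 3 + 0.875·25.4/9.2 = 5.4158.
At m' = 114.8: x_1* = 8.5353. Change: 8.5353 − 5.4158 = 3.1196.

Δx_1* = 3.1196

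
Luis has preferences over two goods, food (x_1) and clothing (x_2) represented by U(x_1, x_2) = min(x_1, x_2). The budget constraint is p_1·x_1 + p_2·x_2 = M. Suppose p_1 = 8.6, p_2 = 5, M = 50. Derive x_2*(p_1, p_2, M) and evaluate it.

x_2* = 3.6765

With perfect complements, no substitution: consume in ratio x_1:x_2 = 1:1.
Budget: p_1·x_1 + p_2·x_1 = M, so (p_1 + p_2)·x_1 = M.
Demand: x_1*(p_1,p_2,M) = M/(p_1 + p_2), x_2* = M/(p_1 + p_2).
Here 8.6 + 5 = 13.6, giving x_2* = 3.6765.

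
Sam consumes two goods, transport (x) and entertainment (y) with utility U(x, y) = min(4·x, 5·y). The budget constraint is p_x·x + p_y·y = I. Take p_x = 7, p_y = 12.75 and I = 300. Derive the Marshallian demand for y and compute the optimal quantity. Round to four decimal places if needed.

Leontief preferences: the optimum is at the kink where x/5 = y/4, i.e. y = (4/5)·x.
Budget: p_x·x + p_y·(4/5)·x = I, so (5·p_x + 4·p_y)·x = 5·I.
Demand: x*(p_x,p_y,I) = 5·I/(5·p_x + 4·p_y), y* = 4·I/(5·p_x + 4·p_y).
Here 5·7 + 4·12.75 = 86, giving y* = 13.9535.

y* = 13.9535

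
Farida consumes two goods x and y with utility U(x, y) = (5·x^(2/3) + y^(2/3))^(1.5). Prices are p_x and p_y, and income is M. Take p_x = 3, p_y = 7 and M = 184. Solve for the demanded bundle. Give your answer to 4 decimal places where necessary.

From the CES first-order condition, 5·(y/x)^(1/3) = p_x/p_y.
Solve for the ratio: y/x = [(1/5)·p_x/p_y]^(3).
With the ratio pinned down, the budget gives x* = M/(p_x + p_y·(y/x)) and y* = (y/x)·x*.
Numerically y/x = 0.00063, so x* = 184/(3 + 7·0.00063) = 61.2433 and y* = 0.00063·61.2433 = 0.0386.

x* = 61.2433, y* = 0.0386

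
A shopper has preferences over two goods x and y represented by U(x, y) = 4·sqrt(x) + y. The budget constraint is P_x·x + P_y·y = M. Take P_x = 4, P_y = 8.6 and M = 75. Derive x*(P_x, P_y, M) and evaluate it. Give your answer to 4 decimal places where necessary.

Utility is quasi-linear in y; the FOC for x is 2/√x = P_x/P_y.
Solve: √x = 2·P_y/P_x, so x*(P_x,P_y) = (2·P_y/P_x)², and y* = (M − P_x·x*)/P_y.
Plugging in: x* = (2·8.6/4)² = 18.49.

x* = 18.49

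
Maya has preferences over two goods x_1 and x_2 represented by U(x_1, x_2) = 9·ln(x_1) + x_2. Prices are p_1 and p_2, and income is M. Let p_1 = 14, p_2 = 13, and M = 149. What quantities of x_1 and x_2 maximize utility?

x_1* = 8.3571, x_2* = 2.4615

Set MRS = p_1/p_2: (9/x_1)/1 = p_1/p_2.
So x_1*(p_1,p_2) = 9·p_2/p_1, independent of income; and x_2* = (M − 9·p_2)/p_2.
At the given prices: x_1* = 9·13/14 = 8.3571, and x_2* = 2.4615.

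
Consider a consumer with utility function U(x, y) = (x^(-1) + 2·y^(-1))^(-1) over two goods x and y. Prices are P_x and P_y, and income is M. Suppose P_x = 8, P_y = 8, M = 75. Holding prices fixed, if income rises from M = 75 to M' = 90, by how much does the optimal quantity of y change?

From the CES first-order condition, (1/2)·(y/x)^(2) = P_x/P_y.
Solve for the ratio: y/x = [2·P_x/P_y]^(0.5).
With the ratio pinned down, the budget gives x* = M/(P_x + P_y·(y/x)) and y* = (y/x)·x*.
Numerically y/x = 1.414214, so x* = 75/(8 + 8·1.414214) = 3.8833 and y* = 1.414214·3.8833 = 5.4917.
At M' = 90: y* = 6.5901. Change: 6.5901 − 5.4917 = 1.0983.

Δy* = 1.0983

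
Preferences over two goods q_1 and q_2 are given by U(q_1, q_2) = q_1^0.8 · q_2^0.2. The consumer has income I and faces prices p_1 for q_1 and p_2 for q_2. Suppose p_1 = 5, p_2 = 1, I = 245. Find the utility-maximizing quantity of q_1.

q_1* = 39.2

Tangency: MRS = 4·q_2/q_1 = p_1/p_2.
So 0.8·p_2·q_2 = 0.2·p_1·q_1; combined with the budget, a share 0.8 of income goes to q_1.
Demand: q_1*(p_1,p_2,I) = 0.8·I/p_1 and q_2* = 0.2·I/p_2.
At p_1=5, p_2=1, I=245: q_1* = 0.8·245/5 = 39.2.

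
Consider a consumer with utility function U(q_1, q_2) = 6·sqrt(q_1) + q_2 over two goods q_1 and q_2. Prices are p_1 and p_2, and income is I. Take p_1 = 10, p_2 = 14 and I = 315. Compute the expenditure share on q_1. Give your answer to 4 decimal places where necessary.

MU_q_1 = 3/√q_1, MU_q_2 = 1. Tangency: 3/√q_1 = p_1/p_2.
Solve: √q_1 = 3·p_2/p_1, so q_1*(p_1,p_2) = (3·p_2/p_1)², and q_2* = (I − p_1·q_1*)/p_2.
Plugging in: q_1* = (3·14/10)² = 17.64, q_2* = 9.9.
Expenditure on q_1: 10·17.64 = 176.4; share = 0.56.

share on q_1 = 0.56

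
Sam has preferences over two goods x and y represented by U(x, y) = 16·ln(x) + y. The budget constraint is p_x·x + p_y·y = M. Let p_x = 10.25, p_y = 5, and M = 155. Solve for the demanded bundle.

So x*(p_x,p_y) = 16·p_y/p_x, independent of income; and y* = (M − 16·p_y)/p_y.
At the given prices: x* = 16·5/10.25 = 7.8049, and y* = 15.

x* = 7.8049, y* = 15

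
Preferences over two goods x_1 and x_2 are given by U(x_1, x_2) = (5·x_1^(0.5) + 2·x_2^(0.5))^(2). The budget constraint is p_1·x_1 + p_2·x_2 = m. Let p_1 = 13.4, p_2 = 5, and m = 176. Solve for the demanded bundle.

MRS = MU_x_1/MU_x_2 = (5/2)·(x_2/x_1)^(0.5). Set equal to p_1/p_2.
Hence x_2/x_1 = ((2/5)·p_1/p_2)^(1/(0.5)), i.e. raised to the 2 power.
With the ratio pinned down, the budget gives x_1* = m/(p_1 + p_2·(x_2/x_1)) and x_2* = (x_2/x_1)·x_1*.
Numerically x_2/x_1 = 1.149184, so x_1* = 176/(13.4 + 5·1.149184) = 9.1926 and x_2* = 1.149184·9.1926 = 10.5639.

x_1* = 9.1926, x_2* = 10.5639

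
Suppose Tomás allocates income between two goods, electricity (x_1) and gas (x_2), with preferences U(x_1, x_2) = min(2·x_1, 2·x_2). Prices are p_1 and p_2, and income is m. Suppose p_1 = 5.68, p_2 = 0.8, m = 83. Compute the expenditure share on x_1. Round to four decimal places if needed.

share on x_1 = 0.8765

Leontief preferences: the optimum is at the kink where x_1/2 = x_2/2, i.e. x_2 = x_1.
Budget: p_1·x_1 + p_2·x_1 = m, so (2·p_1 + 2·p_2)·x_1 = 2·m.
Demand: x_1*(p_1,p_2,m) = 2·m/(2·p_1 + 2·p_2), x_2* = 2·m/(2·p_1 + 2·p_2).
Here 2·5.68 + 2·0.8 = 12.96, giving x_1* = 12.8086 and x_2* = 12.8086.
Expenditure on x_1: 5.68·12.8086 = 72.7531; share = 0.8765.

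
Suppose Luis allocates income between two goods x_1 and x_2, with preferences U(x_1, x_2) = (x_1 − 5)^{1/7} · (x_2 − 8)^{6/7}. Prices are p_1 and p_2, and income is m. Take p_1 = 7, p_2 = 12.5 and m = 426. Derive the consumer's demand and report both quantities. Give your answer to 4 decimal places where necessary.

x_1* = 10.9388, x_2* = 27.9543

Let x_1' = x_1−5, x_2' = x_2−8. MRS = (1/6)·x_2'/x_1' = p_1/p_2.
Substituting into the budget: x_1* = 5 + 1/7·(m − 5·p_1 − 8·p_2)/p_1, and x_2* = 8 + 6/7·(…)/p_2.
Discretionary income = 426 − 5·7 − 8·12.5 = 291; x_1* = 5 + 1/7·291/7 = 10.9388; x_2* = 8 + 6/7·291/12.5 = 27.9543.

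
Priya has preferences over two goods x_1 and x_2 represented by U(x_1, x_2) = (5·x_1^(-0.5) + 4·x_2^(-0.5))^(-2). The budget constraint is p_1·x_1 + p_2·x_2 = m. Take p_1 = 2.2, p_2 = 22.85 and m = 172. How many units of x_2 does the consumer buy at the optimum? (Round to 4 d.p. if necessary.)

x_2* = 4.9139

From the CES first-order condition, (5/4)·(x_2/x_1)^(1.5) = p_1/p_2.
Solve for the ratio: x_2/x_1 = [(4/5)·p_1/p_2]^(2/3).
With the ratio pinned down, the budget gives x_1* = m/(p_1 + p_2·(x_2/x_1)) and x_2* = (x_2/x_1)·x_1*.
Numerically x_2/x_1 = 0.18103, so x_1* = 172/(2.2 + 22.85·0.18103) = 27.1442 and x_2* = 0.18103·27.1442 = 4.9139.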